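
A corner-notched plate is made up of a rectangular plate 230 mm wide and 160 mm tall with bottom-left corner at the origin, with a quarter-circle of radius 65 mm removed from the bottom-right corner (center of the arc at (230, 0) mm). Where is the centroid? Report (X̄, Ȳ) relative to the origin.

plate: A = 230 × 160 = 36800.00, centroid at (115.00, 80.00).
removed quarter-circle: A = −¼π·65² = -3318.31, centroid at (202.41, 27.59).
ΣA = 33481.69 mm²
ΣAX̄ = (36800.00)(115.00) + (-3318.31)(202.41) = 3560331.00 mm³
ΣAȲ = (36800.00)(80.00) + (-3318.31)(27.59) = 2852458.33 mm³
X̄ = 3560331.00 / 33481.69 = 106.34 mm
Ȳ = 2852458.33 / 33481.69 = 85.19 mm

X̄ = 106.34 mm, Ȳ = 85.19 mm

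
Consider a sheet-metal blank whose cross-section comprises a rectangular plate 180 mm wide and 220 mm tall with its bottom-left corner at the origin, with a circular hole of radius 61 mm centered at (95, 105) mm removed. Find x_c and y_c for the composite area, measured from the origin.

Part | A | x̄ᵢ | ȳᵢ | A·x̄ᵢ | A·ȳᵢ
plate | 39600.00 | 90.00 | 110.00 | 3564000.00 | 4356000.00
hole | -11689.87 | 95.00 | 105.00 | -1110537.30 | -1227435.96
Σ | 27910.13 |  |  | 2453462.70 | 3128564.04
x_c = 2453462.70 / 27910.13 = 87.91 mm
y_c = 3128564.04 / 27910.13 = 112.09 mm

x_c = 87.91 mm, y_c = 112.09 mm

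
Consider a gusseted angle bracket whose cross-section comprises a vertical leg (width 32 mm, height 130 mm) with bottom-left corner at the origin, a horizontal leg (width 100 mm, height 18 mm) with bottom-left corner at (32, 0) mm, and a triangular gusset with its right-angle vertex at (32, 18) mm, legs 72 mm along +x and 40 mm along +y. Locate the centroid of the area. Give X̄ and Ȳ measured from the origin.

vertical leg: A = 32 × 130 = 4160.00, centroid at (16.00, 65.00).
horizontal leg: A = 100 × 18 = 1800.00, centroid at (82.00, 9.00).
gusset: A = ½·72·40 = 1440.00, centroid at (56.00, 31.33).
ΣA = 7400.00 mm², ΣAX̄ = 294800.00 mm³, ΣAȲ = 331720.00 mm³.
X̄ = 294800.00/7400.00 = 39.84 mm; Ȳ = 331720.00/7400.00 = 44.83 mm.

X̄ = 39.84 mm, Ȳ = 44.83 mm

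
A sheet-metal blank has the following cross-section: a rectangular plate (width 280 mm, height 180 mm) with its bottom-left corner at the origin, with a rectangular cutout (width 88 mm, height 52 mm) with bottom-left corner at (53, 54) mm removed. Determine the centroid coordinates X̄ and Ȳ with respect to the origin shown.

plate: A = 280 × 180 = 50400.00, centroid at (140.00, 90.00).
hole: A = −(88 × 52) = -4576.00, centroid at (97.00, 80.00).
ΣA = 45824.00 mm²
ΣAX̄ = (50400.00)(140.00) + (-4576.00)(97.00) = 6612128.00 mm³
ΣAȲ = (50400.00)(90.00) + (-4576.00)(80.00) = 4169920.00 mm³
X̄ = 6612128.00 / 45824.00 = 144.29 mm
Ȳ = 4169920.00 / 45824.00 = 91.00 mm

X̄ = 144.29 mm, Ȳ = 91.00 mm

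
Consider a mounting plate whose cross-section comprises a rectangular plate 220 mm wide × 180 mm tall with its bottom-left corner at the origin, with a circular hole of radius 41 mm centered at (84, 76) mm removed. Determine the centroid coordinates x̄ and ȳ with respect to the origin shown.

x̄ = 114.00 mm, ȳ = 92.15 mm

plate: A = 220 × 180 = 39600.00, centroid at (110.00, 90.00).
hole: A = −π·41² = -5281.02, centroid at (84.00, 76.00).
ΣA = 34318.98 mm²
ΣAx̄ = (39600.00)(110.00) + (-5281.02)(84.00) = 3912394.55 mm³
ΣAȳ = (39600.00)(90.00) + (-5281.02)(76.00) = 3162642.69 mm³
x̄ = 3912394.55 / 34318.98 = 114.00 mm
ȳ = 3162642.69 / 34318.98 = 92.15 mm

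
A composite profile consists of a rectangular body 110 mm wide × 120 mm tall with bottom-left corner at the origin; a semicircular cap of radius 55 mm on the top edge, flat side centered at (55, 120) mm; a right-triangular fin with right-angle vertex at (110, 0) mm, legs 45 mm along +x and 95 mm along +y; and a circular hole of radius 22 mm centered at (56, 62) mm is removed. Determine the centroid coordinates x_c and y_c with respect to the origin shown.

rectangular body: A = 110 × 120 = 13200.00, centroid at (55.00, 60.00).
semicircular top: A = ½π·55² = 4751.66, centroid at (55.00, 143.34).
triangular fin: A = ½·45·95 = 2137.50, centroid at (125.00, 31.67).
hole: A = −π·22² = -1520.53, centroid at (56.00, 62.00).
ΣA = 18568.63 mm²
ΣAx_c = (13200.00)(55.00) + (4751.66)(55.00) + (2137.50)(125.00) + (-1520.53)(56.00) = 1169379.01 mm³
ΣAy_c = (13200.00)(60.00) + (4751.66)(143.34) + (2137.50)(31.67) + (-1520.53)(62.00) = 1446530.32 mm³
x_c = 1169379.01 / 18568.63 = 62.98 mm
y_c = 1446530.32 / 18568.63 = 77.90 mm

x_c = 62.98 mm, y_c = 77.90 mm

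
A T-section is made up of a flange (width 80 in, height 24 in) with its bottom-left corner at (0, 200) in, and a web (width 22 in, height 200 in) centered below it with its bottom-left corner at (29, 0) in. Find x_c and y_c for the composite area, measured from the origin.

x_c = 40.00 in, y_c = 134.03 in

web: A = 22 × 200 = 4400.00, centroid at (40.00, 100.00).
flange: A = 80 × 24 = 1920.00, centroid at (40.00, 212.00).
ΣA = 6320.00 in²
ΣAx_c = (4400.00)(40.00) + (1920.00)(40.00) = 252800.00 in³
ΣAy_c = (4400.00)(100.00) + (1920.00)(212.00) = 847040.00 in³
x_c = 252800.00 / 6320.00 = 40.00 in
y_c = 847040.00 / 6320.00 = 134.03 in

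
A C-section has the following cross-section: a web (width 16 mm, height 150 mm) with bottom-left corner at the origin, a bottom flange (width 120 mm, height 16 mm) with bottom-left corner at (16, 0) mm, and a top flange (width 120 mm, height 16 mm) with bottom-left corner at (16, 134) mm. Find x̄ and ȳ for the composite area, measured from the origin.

web: A = 16 × 150 = 2400.00, centroid at (8.00, 75.00).
bottom flange: A = 120 × 16 = 1920.00, centroid at (76.00, 8.00).
top flange: A = 120 × 16 = 1920.00, centroid at (76.00, 142.00).
ΣA = 6240.00 mm², ΣAx̄ = 311040.00 mm³, ΣAȳ = 468000.00 mm³.
x̄ = 311040.00/6240.00 = 49.85 mm; ȳ = 468000.00/6240.00 = 75.00 mm.

x̄ = 49.85 mm, ȳ = 75.00 mm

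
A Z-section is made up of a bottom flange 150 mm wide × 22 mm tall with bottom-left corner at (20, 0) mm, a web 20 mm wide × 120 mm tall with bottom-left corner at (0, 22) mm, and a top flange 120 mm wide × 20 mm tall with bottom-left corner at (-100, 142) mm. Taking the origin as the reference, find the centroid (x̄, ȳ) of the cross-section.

x̄ = 29.81 mm, ȳ = 73.81 mm

bottom flange: A = 150 × 22 = 3300.00, centroid at (95.00, 11.00).
web: A = 20 × 120 = 2400.00, centroid at (10.00, 82.00).
top flange: A = 120 × 20 = 2400.00, centroid at (-40.00, 152.00).
ΣA = 8100.00 mm²
ΣAx̄ = (3300.00)(95.00) + (2400.00)(10.00) + (2400.00)(-40.00) = 241500.00 mm³
ΣAȳ = (3300.00)(11.00) + (2400.00)(82.00) + (2400.00)(152.00) = 597900.00 mm³
x̄ = 241500.00 / 8100.00 = 29.81 mm
ȳ = 597900.00 / 8100.00 = 73.81 mm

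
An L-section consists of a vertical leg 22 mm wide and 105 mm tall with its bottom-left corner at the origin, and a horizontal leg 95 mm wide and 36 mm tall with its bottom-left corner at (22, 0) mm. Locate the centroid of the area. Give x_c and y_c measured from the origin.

x_c = 45.92 mm, y_c = 31.91 mm

Part | A | x̄ᵢ | ȳᵢ | A·x̄ᵢ | A·ȳᵢ
vertical leg | 2310.00 | 11.00 | 52.50 | 25410.00 | 121275.00
horizontal leg | 3420.00 | 69.50 | 18.00 | 237690.00 | 61560.00
Σ | 5730.00 |  |  | 263100.00 | 182835.00
x_c = 263100.00 / 5730.00 = 45.92 mm
y_c = 182835.00 / 5730.00 = 31.91 mm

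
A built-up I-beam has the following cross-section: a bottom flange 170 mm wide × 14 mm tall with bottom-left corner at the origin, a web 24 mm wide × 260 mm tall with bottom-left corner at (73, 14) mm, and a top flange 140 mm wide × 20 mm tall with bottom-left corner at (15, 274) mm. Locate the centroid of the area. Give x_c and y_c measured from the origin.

x_c = 85.00 mm, y_c = 149.77 mm

Part | A | x̄ᵢ | ȳᵢ | A·x̄ᵢ | A·ȳᵢ
bottom flange | 2380.00 | 85.00 | 7.00 | 202300.00 | 16660.00
web | 6240.00 | 85.00 | 144.00 | 530400.00 | 898560.00
top flange | 2800.00 | 85.00 | 284.00 | 238000.00 | 795200.00
Σ | 11420.00 |  |  | 970700.00 | 1710420.00
x_c = 970700.00 / 11420.00 = 85.00 mm
y_c = 1710420.00 / 11420.00 = 149.77 mm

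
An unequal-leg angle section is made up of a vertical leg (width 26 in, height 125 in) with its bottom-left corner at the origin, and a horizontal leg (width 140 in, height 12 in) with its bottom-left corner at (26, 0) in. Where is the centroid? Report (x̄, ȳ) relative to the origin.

vertical leg: A = 26 × 125 = 3250.00, centroid at (13.00, 62.50).
horizontal leg: A = 140 × 12 = 1680.00, centroid at (96.00, 6.00).
ΣA = 4930.00 in²
ΣAx̄ = (3250.00)(13.00) + (1680.00)(96.00) = 203530.00 in³
ΣAȳ = (3250.00)(62.50) + (1680.00)(6.00) = 213205.00 in³
x̄ = 203530.00 / 4930.00 = 41.28 in
ȳ = 213205.00 / 4930.00 = 43.25 in

x̄ = 41.28 in, ȳ = 43.25 in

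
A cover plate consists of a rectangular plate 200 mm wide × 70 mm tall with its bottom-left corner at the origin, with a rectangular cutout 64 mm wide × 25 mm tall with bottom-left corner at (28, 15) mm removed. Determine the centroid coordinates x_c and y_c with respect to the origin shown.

Part | A | x̄ᵢ | ȳᵢ | A·x̄ᵢ | A·ȳᵢ
plate | 14000.00 | 100.00 | 35.00 | 1400000.00 | 490000.00
hole | -1600.00 | 60.00 | 27.50 | -96000.00 | -44000.00
Σ | 12400.00 |  |  | 1304000.00 | 446000.00
x_c = 1304000.00 / 12400.00 = 105.16 mm
y_c = 446000.00 / 12400.00 = 35.97 mm

x_c = 105.16 mm, y_c = 35.97 mm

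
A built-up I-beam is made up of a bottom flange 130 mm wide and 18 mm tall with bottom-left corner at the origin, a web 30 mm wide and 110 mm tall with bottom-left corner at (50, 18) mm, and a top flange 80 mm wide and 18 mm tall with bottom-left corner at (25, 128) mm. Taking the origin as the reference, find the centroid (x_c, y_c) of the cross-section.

bottom flange: A = 130 × 18 = 2340.00, centroid at (65.00, 9.00).
web: A = 30 × 110 = 3300.00, centroid at (65.00, 73.00).
top flange: A = 80 × 18 = 1440.00, centroid at (65.00, 137.00).
ΣA = 7080.00 mm², ΣAx_c = 460200.00 mm³, ΣAy_c = 459240.00 mm³.
x_c = 460200.00/7080.00 = 65.00 mm; y_c = 459240.00/7080.00 = 64.86 mm.

x_c = 65.00 mm, y_c = 64.86 mm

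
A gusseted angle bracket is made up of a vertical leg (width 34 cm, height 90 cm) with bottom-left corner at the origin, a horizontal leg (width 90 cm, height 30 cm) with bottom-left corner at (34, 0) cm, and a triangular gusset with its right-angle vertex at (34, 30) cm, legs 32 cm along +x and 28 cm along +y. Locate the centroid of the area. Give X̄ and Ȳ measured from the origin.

Part | A | x̄ᵢ | ȳᵢ | A·x̄ᵢ | A·ȳᵢ
vertical leg | 3060.00 | 17.00 | 45.00 | 52020.00 | 137700.00
horizontal leg | 2700.00 | 79.00 | 15.00 | 213300.00 | 40500.00
gusset | 448.00 | 44.67 | 39.33 | 20010.67 | 17621.33
Σ | 6208.00 |  |  | 285330.67 | 195821.33
X̄ = 285330.67 / 6208.00 = 45.96 cm
Ȳ = 195821.33 / 6208.00 = 31.54 cm

X̄ = 45.96 cm, Ȳ = 31.54 cm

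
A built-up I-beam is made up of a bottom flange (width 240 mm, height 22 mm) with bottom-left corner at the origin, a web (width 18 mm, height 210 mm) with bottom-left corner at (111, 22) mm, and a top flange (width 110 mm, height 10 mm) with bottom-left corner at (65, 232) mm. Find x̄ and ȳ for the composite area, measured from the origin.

x̄ = 120.00 mm, ȳ = 78.63 mm

bottom flange: A = 240 × 22 = 5280.00, centroid at (120.00, 11.00).
web: A = 18 × 210 = 3780.00, centroid at (120.00, 127.00).
top flange: A = 110 × 10 = 1100.00, centroid at (120.00, 237.00).
ΣA = 10160.00 mm², ΣAx̄ = 1219200.00 mm³, ΣAȳ = 798840.00 mm³.
x̄ = 1219200.00/10160.00 = 120.00 mm; ȳ = 798840.00/10160.00 = 78.63 mm.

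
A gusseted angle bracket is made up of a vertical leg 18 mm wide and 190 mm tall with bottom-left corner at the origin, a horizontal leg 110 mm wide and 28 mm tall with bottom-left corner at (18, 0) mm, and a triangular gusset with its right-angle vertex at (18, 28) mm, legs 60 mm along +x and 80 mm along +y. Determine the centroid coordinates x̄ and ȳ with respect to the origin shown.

x̄ = 38.97 mm, ȳ = 56.09 mm

vertical leg: A = 18 × 190 = 3420.00, centroid at (9.00, 95.00).
horizontal leg: A = 110 × 28 = 3080.00, centroid at (73.00, 14.00).
gusset: A = ½·60·80 = 2400.00, centroid at (38.00, 54.67).
ΣA = 8900.00 mm², ΣAx̄ = 346820.00 mm³, ΣAȳ = 499220.00 mm³.
x̄ = 346820.00/8900.00 = 38.97 mm; ȳ = 499220.00/8900.00 = 56.09 mm.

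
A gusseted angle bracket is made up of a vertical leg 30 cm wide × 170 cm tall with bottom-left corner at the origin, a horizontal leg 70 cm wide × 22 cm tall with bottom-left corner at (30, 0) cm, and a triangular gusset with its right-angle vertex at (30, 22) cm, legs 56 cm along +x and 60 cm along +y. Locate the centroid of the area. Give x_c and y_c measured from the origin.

vertical leg: A = 30 × 170 = 5100.00, centroid at (15.00, 85.00).
horizontal leg: A = 70 × 22 = 1540.00, centroid at (65.00, 11.00).
gusset: A = ½·56·60 = 1680.00, centroid at (48.67, 42.00).
ΣA = 8320.00 cm²
ΣAx_c = (5100.00)(15.00) + (1540.00)(65.00) + (1680.00)(48.67) = 258360.00 cm³
ΣAy_c = (5100.00)(85.00) + (1540.00)(11.00) + (1680.00)(42.00) = 521000.00 cm³
x_c = 258360.00 / 8320.00 = 31.05 cm
y_c = 521000.00 / 8320.00 = 62.62 cm

x_c = 31.05 cm, y_c = 62.62 cm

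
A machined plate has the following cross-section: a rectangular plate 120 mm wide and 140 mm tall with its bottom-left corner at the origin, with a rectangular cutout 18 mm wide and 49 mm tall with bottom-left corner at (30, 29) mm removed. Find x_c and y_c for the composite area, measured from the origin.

x_c = 61.16 mm, y_c = 70.91 mm

plate: A = 120 × 140 = 16800.00, centroid at (60.00, 70.00).
hole: A = −(18 × 49) = -882.00, centroid at (39.00, 53.50).
ΣA = 15918.00 mm²
ΣAx_c = (16800.00)(60.00) + (-882.00)(39.00) = 973602.00 mm³
ΣAy_c = (16800.00)(70.00) + (-882.00)(53.50) = 1128813.00 mm³
x_c = 973602.00 / 15918.00 = 61.16 mm
y_c = 1128813.00 / 15918.00 = 70.91 mm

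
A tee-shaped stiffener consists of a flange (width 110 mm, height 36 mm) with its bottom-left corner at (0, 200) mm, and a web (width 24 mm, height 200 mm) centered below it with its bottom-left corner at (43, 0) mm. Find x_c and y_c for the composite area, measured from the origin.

Part | A | x̄ᵢ | ȳᵢ | A·x̄ᵢ | A·ȳᵢ
web | 4800.00 | 55.00 | 100.00 | 264000.00 | 480000.00
flange | 3960.00 | 55.00 | 218.00 | 217800.00 | 863280.00
Σ | 8760.00 |  |  | 481800.00 | 1343280.00
x_c = 481800.00 / 8760.00 = 55.00 mm
y_c = 1343280.00 / 8760.00 = 153.34 mm

x_c = 55.00 mm, y_c = 153.34 mm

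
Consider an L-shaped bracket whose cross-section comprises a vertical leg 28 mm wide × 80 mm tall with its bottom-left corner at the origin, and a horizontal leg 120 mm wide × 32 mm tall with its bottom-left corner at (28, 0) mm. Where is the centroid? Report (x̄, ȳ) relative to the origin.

Part | A | x̄ᵢ | ȳᵢ | A·x̄ᵢ | A·ȳᵢ
vertical leg | 2240.00 | 14.00 | 40.00 | 31360.00 | 89600.00
horizontal leg | 3840.00 | 88.00 | 16.00 | 337920.00 | 61440.00
Σ | 6080.00 |  |  | 369280.00 | 151040.00
x̄ = 369280.00 / 6080.00 = 60.74 mm
ȳ = 151040.00 / 6080.00 = 24.84 mm

x̄ = 60.74 mm, ȳ = 24.84 mm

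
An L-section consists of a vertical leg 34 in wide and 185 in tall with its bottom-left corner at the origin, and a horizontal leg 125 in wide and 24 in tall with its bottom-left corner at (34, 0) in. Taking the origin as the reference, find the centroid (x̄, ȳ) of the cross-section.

vertical leg: A = 34 × 185 = 6290.00, centroid at (17.00, 92.50).
horizontal leg: A = 125 × 24 = 3000.00, centroid at (96.50, 12.00).
ΣA = 9290.00 in², ΣAx̄ = 396430.00 in³, ΣAȳ = 617825.00 in³.
x̄ = 396430.00/9290.00 = 42.67 in; ȳ = 617825.00/9290.00 = 66.50 in.

x̄ = 42.67 in, ȳ = 66.50 in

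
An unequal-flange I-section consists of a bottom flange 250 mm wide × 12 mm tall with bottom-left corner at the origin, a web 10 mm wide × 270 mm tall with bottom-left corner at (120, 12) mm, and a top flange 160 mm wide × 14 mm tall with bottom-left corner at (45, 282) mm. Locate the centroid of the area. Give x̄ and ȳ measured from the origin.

bottom flange: A = 250 × 12 = 3000.00, centroid at (125.00, 6.00).
web: A = 10 × 270 = 2700.00, centroid at (125.00, 147.00).
top flange: A = 160 × 14 = 2240.00, centroid at (125.00, 289.00).
ΣA = 7940.00 mm²
ΣAx̄ = (3000.00)(125.00) + (2700.00)(125.00) + (2240.00)(125.00) = 992500.00 mm³
ΣAȳ = (3000.00)(6.00) + (2700.00)(147.00) + (2240.00)(289.00) = 1062260.00 mm³
x̄ = 992500.00 / 7940.00 = 125.00 mm
ȳ = 1062260.00 / 7940.00 = 133.79 mm

x̄ = 125.00 mm, ȳ = 133.79 mm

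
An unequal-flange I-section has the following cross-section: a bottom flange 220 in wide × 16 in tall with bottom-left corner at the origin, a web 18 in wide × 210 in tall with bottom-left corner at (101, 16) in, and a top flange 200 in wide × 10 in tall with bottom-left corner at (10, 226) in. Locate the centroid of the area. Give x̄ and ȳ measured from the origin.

x̄ = 110.00 in, ȳ = 101.89 in

Part | A | x̄ᵢ | ȳᵢ | A·x̄ᵢ | A·ȳᵢ
bottom flange | 3520.00 | 110.00 | 8.00 | 387200.00 | 28160.00
web | 3780.00 | 110.00 | 121.00 | 415800.00 | 457380.00
top flange | 2000.00 | 110.00 | 231.00 | 220000.00 | 462000.00
Σ | 9300.00 |  |  | 1023000.00 | 947540.00
x̄ = 1023000.00 / 9300.00 = 110.00 in
ȳ = 947540.00 / 9300.00 = 101.89 in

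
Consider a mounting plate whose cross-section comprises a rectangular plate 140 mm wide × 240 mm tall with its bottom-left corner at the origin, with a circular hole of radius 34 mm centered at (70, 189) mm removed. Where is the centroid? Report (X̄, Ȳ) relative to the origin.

X̄ = 70.00 mm, Ȳ = 111.64 mm

plate: A = 140 × 240 = 33600.00, centroid at (70.00, 120.00).
hole: A = −π·34² = -3631.68, centroid at (70.00, 189.00).
ΣA = 29968.32 mm²
ΣAX̄ = (33600.00)(70.00) + (-3631.68)(70.00) = 2097782.32 mm³
ΣAȲ = (33600.00)(120.00) + (-3631.68)(189.00) = 3345612.27 mm³
X̄ = 2097782.32 / 29968.32 = 70.00 mm
Ȳ = 3345612.27 / 29968.32 = 111.64 mm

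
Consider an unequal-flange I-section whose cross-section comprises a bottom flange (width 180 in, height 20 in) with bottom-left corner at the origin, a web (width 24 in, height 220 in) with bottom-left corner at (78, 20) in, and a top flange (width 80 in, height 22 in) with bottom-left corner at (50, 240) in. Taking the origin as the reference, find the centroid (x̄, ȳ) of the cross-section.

bottom flange: A = 180 × 20 = 3600.00, centroid at (90.00, 10.00).
web: A = 24 × 220 = 5280.00, centroid at (90.00, 130.00).
top flange: A = 80 × 22 = 1760.00, centroid at (90.00, 251.00).
ΣA = 10640.00 in², ΣAx̄ = 957600.00 in³, ΣAȳ = 1164160.00 in³.
x̄ = 957600.00/10640.00 = 90.00 in; ȳ = 1164160.00/10640.00 = 109.41 in.

x̄ = 90.00 in, ȳ = 109.41 in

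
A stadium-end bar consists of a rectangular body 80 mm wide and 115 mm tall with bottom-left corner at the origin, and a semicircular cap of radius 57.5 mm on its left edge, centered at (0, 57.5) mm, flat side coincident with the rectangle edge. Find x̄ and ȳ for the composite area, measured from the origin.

rectangular body: A = 80 × 115 = 9200.00, centroid at (40.00, 57.50).
semicircular end: A = ½π·57.5² = 5193.45, centroid at (-24.40, 57.50).
ΣA = 14393.45 mm²
ΣAx̄ = (9200.00)(40.00) + (5193.45)(-24.40) = 241260.42 mm³
ΣAȳ = (9200.00)(57.50) + (5193.45)(57.50) = 827623.11 mm³
x̄ = 241260.42 / 14393.45 = 16.76 mm
ȳ = 827623.11 / 14393.45 = 57.50 mm

x̄ = 16.76 mm, ȳ = 57.50 mm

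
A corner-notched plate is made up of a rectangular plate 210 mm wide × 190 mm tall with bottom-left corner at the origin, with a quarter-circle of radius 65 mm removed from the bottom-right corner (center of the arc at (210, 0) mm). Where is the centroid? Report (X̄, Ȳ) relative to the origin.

plate: A = 210 × 190 = 39900.00, centroid at (105.00, 95.00).
removed quarter-circle: A = −¼π·65² = -3318.31, centroid at (182.41, 27.59).
ΣA = 36581.69 mm²
ΣAX̄ = (39900.00)(105.00) + (-3318.31)(182.41) = 3584197.15 mm³
ΣAȲ = (39900.00)(95.00) + (-3318.31)(27.59) = 3698958.33 mm³
X̄ = 3584197.15 / 36581.69 = 97.98 mm
Ȳ = 3698958.33 / 36581.69 = 101.12 mm

X̄ = 97.98 mm, Ȳ = 101.12 mm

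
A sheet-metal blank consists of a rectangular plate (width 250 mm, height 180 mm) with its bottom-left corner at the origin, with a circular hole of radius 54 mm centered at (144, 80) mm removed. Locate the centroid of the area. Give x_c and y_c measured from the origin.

x_c = 120.14 mm, y_c = 92.56 mm

plate: A = 250 × 180 = 45000.00, centroid at (125.00, 90.00).
hole: A = −π·54² = -9160.88, centroid at (144.00, 80.00).
ΣA = 35839.12 mm²
ΣAx_c = (45000.00)(125.00) + (-9160.88)(144.00) = 4305832.68 mm³
ΣAy_c = (45000.00)(90.00) + (-9160.88)(80.00) = 3317129.27 mm³
x_c = 4305832.68 / 35839.12 = 120.14 mm
y_c = 3317129.27 / 35839.12 = 92.56 mm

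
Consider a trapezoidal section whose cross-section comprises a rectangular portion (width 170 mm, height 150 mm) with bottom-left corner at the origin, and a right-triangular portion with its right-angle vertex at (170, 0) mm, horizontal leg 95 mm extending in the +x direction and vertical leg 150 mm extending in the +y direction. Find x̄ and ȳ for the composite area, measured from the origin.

x̄ = 110.48 mm, ȳ = 69.54 mm

Part | A | x̄ᵢ | ȳᵢ | A·x̄ᵢ | A·ȳᵢ
rectangular portion | 25500.00 | 85.00 | 75.00 | 2167500.00 | 1912500.00
triangular portion | 7125.00 | 201.67 | 50.00 | 1436875.00 | 356250.00
Σ | 32625.00 |  |  | 3604375.00 | 2268750.00
x̄ = 3604375.00 / 32625.00 = 110.48 mm
ȳ = 2268750.00 / 32625.00 = 69.54 mm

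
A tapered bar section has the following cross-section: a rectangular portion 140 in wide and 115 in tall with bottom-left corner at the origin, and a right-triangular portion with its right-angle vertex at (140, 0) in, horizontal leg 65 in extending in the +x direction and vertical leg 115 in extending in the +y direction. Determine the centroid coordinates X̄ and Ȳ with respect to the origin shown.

X̄ = 87.27 in, Ȳ = 53.89 in

rectangular portion: A = 140 × 115 = 16100.00, centroid at (70.00, 57.50).
triangular portion: A = ½·65·115 = 3737.50, centroid at (161.67, 38.33).
ΣA = 19837.50 in², ΣAX̄ = 1731229.17 in³, ΣAȲ = 1069020.83 in³.
X̄ = 1731229.17/19837.50 = 87.27 in; Ȳ = 1069020.83/19837.50 = 53.89 in.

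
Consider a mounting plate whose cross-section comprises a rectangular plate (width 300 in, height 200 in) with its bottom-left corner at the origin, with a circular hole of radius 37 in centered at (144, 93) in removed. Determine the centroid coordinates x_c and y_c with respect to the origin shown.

x_c = 150.46 in, y_c = 100.54 in

plate: A = 300 × 200 = 60000.00, centroid at (150.00, 100.00).
hole: A = −π·37² = -4300.84, centroid at (144.00, 93.00).
ΣA = 55699.16 in²
ΣAx_c = (60000.00)(150.00) + (-4300.84)(144.00) = 8380678.99 in³
ΣAy_c = (60000.00)(100.00) + (-4300.84)(93.00) = 5600021.85 in³
x_c = 8380678.99 / 55699.16 = 150.46 in
y_c = 5600021.85 / 55699.16 = 100.54 in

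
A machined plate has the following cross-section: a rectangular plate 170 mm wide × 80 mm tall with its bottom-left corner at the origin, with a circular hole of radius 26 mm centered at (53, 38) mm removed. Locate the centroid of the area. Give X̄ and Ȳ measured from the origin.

X̄ = 90.92 mm, Ȳ = 40.37 mm

plate: A = 170 × 80 = 13600.00, centroid at (85.00, 40.00).
hole: A = −π·26² = -2123.72, centroid at (53.00, 38.00).
ΣA = 11476.28 mm², ΣAX̄ = 1043443.02 mm³, ΣAȲ = 463298.77 mm³.
X̄ = 1043443.02/11476.28 = 90.92 mm; Ȳ = 463298.77/11476.28 = 40.37 mm.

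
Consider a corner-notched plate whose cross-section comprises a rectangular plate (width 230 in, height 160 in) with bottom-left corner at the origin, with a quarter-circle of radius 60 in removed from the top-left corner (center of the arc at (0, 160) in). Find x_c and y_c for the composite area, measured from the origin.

x_c = 122.45 in, y_c = 75.46 in

Part | A | x̄ᵢ | ȳᵢ | A·x̄ᵢ | A·ȳᵢ
plate | 36800.00 | 115.00 | 80.00 | 4232000.00 | 2944000.00
removed quarter-circle | -2827.43 | 25.46 | 134.54 | -72000.00 | -380389.34
Σ | 33972.57 |  |  | 4160000.00 | 2563610.66
x_c = 4160000.00 / 33972.57 = 122.45 in
y_c = 2563610.66 / 33972.57 = 75.46 in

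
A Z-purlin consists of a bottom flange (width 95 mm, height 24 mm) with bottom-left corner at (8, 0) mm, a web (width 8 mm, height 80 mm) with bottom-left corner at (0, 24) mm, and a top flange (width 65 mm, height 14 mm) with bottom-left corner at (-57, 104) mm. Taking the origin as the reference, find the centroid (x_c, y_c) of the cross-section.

x_c = 27.89 mm, y_c = 44.21 mm

bottom flange: A = 95 × 24 = 2280.00, centroid at (55.50, 12.00).
web: A = 8 × 80 = 640.00, centroid at (4.00, 64.00).
top flange: A = 65 × 14 = 910.00, centroid at (-24.50, 111.00).
ΣA = 3830.00 mm²
ΣAx_c = (2280.00)(55.50) + (640.00)(4.00) + (910.00)(-24.50) = 106805.00 mm³
ΣAy_c = (2280.00)(12.00) + (640.00)(64.00) + (910.00)(111.00) = 169330.00 mm³
x_c = 106805.00 / 3830.00 = 27.89 mm
y_c = 169330.00 / 3830.00 = 44.21 mm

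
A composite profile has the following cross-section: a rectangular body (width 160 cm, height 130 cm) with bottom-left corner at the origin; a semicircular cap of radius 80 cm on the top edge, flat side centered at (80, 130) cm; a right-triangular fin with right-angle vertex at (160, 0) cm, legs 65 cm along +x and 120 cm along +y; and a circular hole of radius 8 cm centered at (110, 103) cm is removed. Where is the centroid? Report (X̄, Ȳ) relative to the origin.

rectangular body: A = 160 × 130 = 20800.00, centroid at (80.00, 65.00).
semicircular top: A = ½π·80² = 10053.10, centroid at (80.00, 163.95).
triangular fin: A = ½·65·120 = 3900.00, centroid at (181.67, 40.00).
hole: A = −π·8² = -201.06, centroid at (110.00, 103.00).
ΣA = 34552.03 cm², ΣAX̄ = 3154630.91 cm³, ΣAȲ = 3135526.50 cm³.
X̄ = 3154630.91/34552.03 = 91.30 cm; Ȳ = 3135526.50/34552.03 = 90.75 cm.

X̄ = 91.30 cm, Ȳ = 90.75 cm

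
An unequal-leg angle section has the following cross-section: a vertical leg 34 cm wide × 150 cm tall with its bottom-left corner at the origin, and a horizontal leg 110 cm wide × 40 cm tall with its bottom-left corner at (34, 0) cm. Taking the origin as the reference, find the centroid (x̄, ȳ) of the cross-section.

x̄ = 50.35 cm, ȳ = 49.53 cm

vertical leg: A = 34 × 150 = 5100.00, centroid at (17.00, 75.00).
horizontal leg: A = 110 × 40 = 4400.00, centroid at (89.00, 20.00).
ΣA = 9500.00 cm², ΣAx̄ = 478300.00 cm³, ΣAȳ = 470500.00 cm³.
x̄ = 478300.00/9500.00 = 50.35 cm; ȳ = 470500.00/9500.00 = 49.53 cm.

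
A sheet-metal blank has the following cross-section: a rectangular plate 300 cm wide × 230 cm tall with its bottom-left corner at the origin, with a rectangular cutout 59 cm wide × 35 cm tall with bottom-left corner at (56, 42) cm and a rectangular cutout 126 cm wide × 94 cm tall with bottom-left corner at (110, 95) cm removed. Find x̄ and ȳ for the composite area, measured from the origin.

x̄ = 147.47 cm, ȳ = 111.28 cm

Part | A | x̄ᵢ | ȳᵢ | A·x̄ᵢ | A·ȳᵢ
plate | 69000.00 | 150.00 | 115.00 | 10350000.00 | 7935000.00
hole 1 | -2065.00 | 85.50 | 59.50 | -176557.50 | -122867.50
hole 2 | -11844.00 | 173.00 | 142.00 | -2049012.00 | -1681848.00
Σ | 55091.00 |  |  | 8124430.50 | 6130284.50
x̄ = 8124430.50 / 55091.00 = 147.47 cm
ȳ = 6130284.50 / 55091.00 = 111.28 cm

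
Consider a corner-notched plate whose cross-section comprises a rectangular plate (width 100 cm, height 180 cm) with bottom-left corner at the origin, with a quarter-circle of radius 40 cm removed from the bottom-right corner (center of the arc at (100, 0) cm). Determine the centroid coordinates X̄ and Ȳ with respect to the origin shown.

Part | A | x̄ᵢ | ȳᵢ | A·x̄ᵢ | A·ȳᵢ
plate | 18000.00 | 50.00 | 90.00 | 900000.00 | 1620000.00
removed quarter-circle | -1256.64 | 83.02 | 16.98 | -104330.37 | -21333.33
Σ | 16743.36 |  |  | 795669.63 | 1598666.67
X̄ = 795669.63 / 16743.36 = 47.52 cm
Ȳ = 1598666.67 / 16743.36 = 95.48 cm

X̄ = 47.52 cm, Ȳ = 95.48 cm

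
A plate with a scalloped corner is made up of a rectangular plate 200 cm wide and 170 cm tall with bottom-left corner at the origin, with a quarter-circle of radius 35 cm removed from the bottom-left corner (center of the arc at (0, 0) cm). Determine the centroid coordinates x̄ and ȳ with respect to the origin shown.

x̄ = 102.48 cm, ȳ = 87.04 cm

plate: A = 200 × 170 = 34000.00, centroid at (100.00, 85.00).
removed quarter-circle: A = −¼π·35² = -962.11, centroid at (14.85, 14.85).
ΣA = 33037.89 cm², ΣAx̄ = 3385708.33 cm³, ΣAȳ = 2875708.33 cm³.
x̄ = 3385708.33/33037.89 = 102.48 cm; ȳ = 2875708.33/33037.89 = 87.04 cm.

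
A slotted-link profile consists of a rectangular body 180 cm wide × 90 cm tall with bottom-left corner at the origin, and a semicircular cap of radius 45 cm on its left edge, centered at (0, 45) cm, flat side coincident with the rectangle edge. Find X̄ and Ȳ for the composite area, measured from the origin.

X̄ = 72.09 cm, Ȳ = 45.00 cm

rectangular body: A = 180 × 90 = 16200.00, centroid at (90.00, 45.00).
semicircular end: A = ½π·45² = 3180.86, centroid at (-19.10, 45.00).
ΣA = 19380.86 cm², ΣAX̄ = 1397250.00 cm³, ΣAȲ = 872138.82 cm³.
X̄ = 1397250.00/19380.86 = 72.09 cm; Ȳ = 872138.82/19380.86 = 45.00 cm.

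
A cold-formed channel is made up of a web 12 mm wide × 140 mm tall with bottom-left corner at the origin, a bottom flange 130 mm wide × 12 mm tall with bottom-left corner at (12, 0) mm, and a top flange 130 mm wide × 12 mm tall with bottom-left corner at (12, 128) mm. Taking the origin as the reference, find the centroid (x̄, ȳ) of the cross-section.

x̄ = 52.15 mm, ȳ = 70.00 mm

Part | A | x̄ᵢ | ȳᵢ | A·x̄ᵢ | A·ȳᵢ
web | 1680.00 | 6.00 | 70.00 | 10080.00 | 117600.00
bottom flange | 1560.00 | 77.00 | 6.00 | 120120.00 | 9360.00
top flange | 1560.00 | 77.00 | 134.00 | 120120.00 | 209040.00
Σ | 4800.00 |  |  | 250320.00 | 336000.00
x̄ = 250320.00 / 4800.00 = 52.15 mm
ȳ = 336000.00 / 4800.00 = 70.00 mm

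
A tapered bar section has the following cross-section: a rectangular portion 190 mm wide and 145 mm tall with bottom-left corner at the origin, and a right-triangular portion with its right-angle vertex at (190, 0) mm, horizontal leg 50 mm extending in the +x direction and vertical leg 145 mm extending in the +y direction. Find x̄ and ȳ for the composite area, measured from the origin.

rectangular portion: A = 190 × 145 = 27550.00, centroid at (95.00, 72.50).
triangular portion: A = ½·50·145 = 3625.00, centroid at (206.67, 48.33).
ΣA = 31175.00 mm², ΣAx̄ = 3366416.67 mm³, ΣAȳ = 2172583.33 mm³.
x̄ = 3366416.67/31175.00 = 107.98 mm; ȳ = 2172583.33/31175.00 = 69.69 mm.

x̄ = 107.98 mm, ȳ = 69.69 mm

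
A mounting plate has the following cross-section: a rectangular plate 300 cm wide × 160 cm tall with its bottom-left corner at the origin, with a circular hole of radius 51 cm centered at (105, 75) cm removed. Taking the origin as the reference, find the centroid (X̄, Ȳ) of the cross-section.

X̄ = 159.23 cm, Ȳ = 81.03 cm

Part | A | x̄ᵢ | ȳᵢ | A·x̄ᵢ | A·ȳᵢ
plate | 48000.00 | 150.00 | 80.00 | 7200000.00 | 3840000.00
hole | -8171.28 | 105.00 | 75.00 | -857984.66 | -612846.19
Σ | 39828.72 |  |  | 6342015.34 | 3227153.81
X̄ = 6342015.34 / 39828.72 = 159.23 cm
Ȳ = 3227153.81 / 39828.72 = 81.03 cm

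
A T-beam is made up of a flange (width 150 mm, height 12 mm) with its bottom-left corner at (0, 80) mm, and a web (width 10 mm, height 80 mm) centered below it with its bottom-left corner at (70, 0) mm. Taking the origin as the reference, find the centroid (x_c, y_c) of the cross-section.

web: A = 10 × 80 = 800.00, centroid at (75.00, 40.00).
flange: A = 150 × 12 = 1800.00, centroid at (75.00, 86.00).
ΣA = 2600.00 mm²
ΣAx_c = (800.00)(75.00) + (1800.00)(75.00) = 195000.00 mm³
ΣAy_c = (800.00)(40.00) + (1800.00)(86.00) = 186800.00 mm³
x_c = 195000.00 / 2600.00 = 75.00 mm
y_c = 186800.00 / 2600.00 = 71.85 mm

x_c = 75.00 mm, y_c = 71.85 mm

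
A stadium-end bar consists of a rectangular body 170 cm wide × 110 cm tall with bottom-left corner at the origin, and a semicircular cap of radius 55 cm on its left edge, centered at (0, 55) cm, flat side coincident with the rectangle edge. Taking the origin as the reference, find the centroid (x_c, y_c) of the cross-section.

rectangular body: A = 170 × 110 = 18700.00, centroid at (85.00, 55.00).
semicircular end: A = ½π·55² = 4751.66, centroid at (-23.34, 55.00).
ΣA = 23451.66 cm²
ΣAx_c = (18700.00)(85.00) + (4751.66)(-23.34) = 1478583.33 cm³
ΣAy_c = (18700.00)(55.00) + (4751.66)(55.00) = 1289841.24 cm³
x_c = 1478583.33 / 23451.66 = 63.05 cm
y_c = 1289841.24 / 23451.66 = 55.00 cm

x_c = 63.05 cm, y_c = 55.00 cm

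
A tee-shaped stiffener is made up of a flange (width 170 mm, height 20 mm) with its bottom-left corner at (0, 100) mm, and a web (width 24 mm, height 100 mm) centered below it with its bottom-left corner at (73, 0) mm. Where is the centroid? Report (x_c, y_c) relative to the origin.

web: A = 24 × 100 = 2400.00, centroid at (85.00, 50.00).
flange: A = 170 × 20 = 3400.00, centroid at (85.00, 110.00).
ΣA = 5800.00 mm²
ΣAx_c = (2400.00)(85.00) + (3400.00)(85.00) = 493000.00 mm³
ΣAy_c = (2400.00)(50.00) + (3400.00)(110.00) = 494000.00 mm³
x_c = 493000.00 / 5800.00 = 85.00 mm
y_c = 494000.00 / 5800.00 = 85.17 mm

x_c = 85.00 mm, y_c = 85.17 mm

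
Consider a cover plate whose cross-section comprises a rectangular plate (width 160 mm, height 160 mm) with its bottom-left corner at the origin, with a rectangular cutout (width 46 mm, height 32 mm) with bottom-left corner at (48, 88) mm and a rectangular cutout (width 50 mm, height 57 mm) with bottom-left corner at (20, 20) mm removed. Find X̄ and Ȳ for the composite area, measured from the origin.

plate: A = 160 × 160 = 25600.00, centroid at (80.00, 80.00).
hole 1: A = −(46 × 32) = -1472.00, centroid at (71.00, 104.00).
hole 2: A = −(50 × 57) = -2850.00, centroid at (45.00, 48.50).
ΣA = 21278.00 mm², ΣAX̄ = 1815238.00 mm³, ΣAȲ = 1756687.00 mm³.
X̄ = 1815238.00/21278.00 = 85.31 mm; Ȳ = 1756687.00/21278.00 = 82.56 mm.

X̄ = 85.31 mm, Ȳ = 82.56 mm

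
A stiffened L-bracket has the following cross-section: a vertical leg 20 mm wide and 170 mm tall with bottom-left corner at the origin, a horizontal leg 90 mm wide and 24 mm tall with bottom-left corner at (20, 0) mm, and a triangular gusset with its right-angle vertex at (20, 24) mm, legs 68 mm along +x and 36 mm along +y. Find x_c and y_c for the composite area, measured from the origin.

x_c = 33.41 mm, y_c = 52.92 mm

vertical leg: A = 20 × 170 = 3400.00, centroid at (10.00, 85.00).
horizontal leg: A = 90 × 24 = 2160.00, centroid at (65.00, 12.00).
gusset: A = ½·68·36 = 1224.00, centroid at (42.67, 36.00).
ΣA = 6784.00 mm², ΣAx_c = 226624.00 mm³, ΣAy_c = 358984.00 mm³.
x_c = 226624.00/6784.00 = 33.41 mm; y_c = 358984.00/6784.00 = 52.92 mm.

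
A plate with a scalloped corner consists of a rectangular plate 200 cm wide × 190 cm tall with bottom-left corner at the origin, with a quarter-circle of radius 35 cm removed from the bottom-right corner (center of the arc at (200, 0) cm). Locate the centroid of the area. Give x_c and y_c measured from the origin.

x_c = 97.79 cm, y_c = 97.08 cm

Part | A | x̄ᵢ | ȳᵢ | A·x̄ᵢ | A·ȳᵢ
plate | 38000.00 | 100.00 | 95.00 | 3800000.00 | 3610000.00
removed quarter-circle | -962.11 | 185.15 | 14.85 | -178130.88 | -14291.67
Σ | 37037.89 |  |  | 3621869.12 | 3595708.33
x_c = 3621869.12 / 37037.89 = 97.79 cm
y_c = 3595708.33 / 37037.89 = 97.08 cm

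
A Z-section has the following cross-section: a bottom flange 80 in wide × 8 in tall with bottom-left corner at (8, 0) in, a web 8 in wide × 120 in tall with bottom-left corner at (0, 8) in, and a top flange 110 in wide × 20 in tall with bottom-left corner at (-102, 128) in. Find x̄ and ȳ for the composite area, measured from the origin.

bottom flange: A = 80 × 8 = 640.00, centroid at (48.00, 4.00).
web: A = 8 × 120 = 960.00, centroid at (4.00, 68.00).
top flange: A = 110 × 20 = 2200.00, centroid at (-47.00, 138.00).
ΣA = 3800.00 in²
ΣAx̄ = (640.00)(48.00) + (960.00)(4.00) + (2200.00)(-47.00) = -68840.00 in³
ΣAȳ = (640.00)(4.00) + (960.00)(68.00) + (2200.00)(138.00) = 371440.00 in³
x̄ = -68840.00 / 3800.00 = -18.12 in
ȳ = 371440.00 / 3800.00 = 97.75 in

x̄ = -18.12 in, ȳ = 97.75 in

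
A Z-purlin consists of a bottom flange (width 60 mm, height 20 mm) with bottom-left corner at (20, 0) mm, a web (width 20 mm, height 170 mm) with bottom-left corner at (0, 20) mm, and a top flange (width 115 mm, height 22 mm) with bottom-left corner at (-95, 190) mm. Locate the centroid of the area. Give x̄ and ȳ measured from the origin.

Part | A | x̄ᵢ | ȳᵢ | A·x̄ᵢ | A·ȳᵢ
bottom flange | 1200.00 | 50.00 | 10.00 | 60000.00 | 12000.00
web | 3400.00 | 10.00 | 105.00 | 34000.00 | 357000.00
top flange | 2530.00 | -37.50 | 201.00 | -94875.00 | 508530.00
Σ | 7130.00 |  |  | -875.00 | 877530.00
x̄ = -875.00 / 7130.00 = -0.12 mm
ȳ = 877530.00 / 7130.00 = 123.08 mm

x̄ = -0.12 mm, ȳ = 123.08 mm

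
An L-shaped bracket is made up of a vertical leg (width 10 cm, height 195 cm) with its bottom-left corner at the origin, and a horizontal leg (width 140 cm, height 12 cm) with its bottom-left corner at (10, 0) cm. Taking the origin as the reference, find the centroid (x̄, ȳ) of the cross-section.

x̄ = 39.71 cm, ȳ = 55.15 cm

Part | A | x̄ᵢ | ȳᵢ | A·x̄ᵢ | A·ȳᵢ
vertical leg | 1950.00 | 5.00 | 97.50 | 9750.00 | 190125.00
horizontal leg | 1680.00 | 80.00 | 6.00 | 134400.00 | 10080.00
Σ | 3630.00 |  |  | 144150.00 | 200205.00
x̄ = 144150.00 / 3630.00 = 39.71 cm
ȳ = 200205.00 / 3630.00 = 55.15 cm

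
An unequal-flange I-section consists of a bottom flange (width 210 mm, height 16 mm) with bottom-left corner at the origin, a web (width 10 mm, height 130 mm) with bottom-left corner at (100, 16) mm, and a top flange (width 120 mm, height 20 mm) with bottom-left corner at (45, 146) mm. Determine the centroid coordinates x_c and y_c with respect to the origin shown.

Part | A | x̄ᵢ | ȳᵢ | A·x̄ᵢ | A·ȳᵢ
bottom flange | 3360.00 | 105.00 | 8.00 | 352800.00 | 26880.00
web | 1300.00 | 105.00 | 81.00 | 136500.00 | 105300.00
top flange | 2400.00 | 105.00 | 156.00 | 252000.00 | 374400.00
Σ | 7060.00 |  |  | 741300.00 | 506580.00
x_c = 741300.00 / 7060.00 = 105.00 mm
y_c = 506580.00 / 7060.00 = 71.75 mm

x_c = 105.00 mm, y_c = 71.75 mm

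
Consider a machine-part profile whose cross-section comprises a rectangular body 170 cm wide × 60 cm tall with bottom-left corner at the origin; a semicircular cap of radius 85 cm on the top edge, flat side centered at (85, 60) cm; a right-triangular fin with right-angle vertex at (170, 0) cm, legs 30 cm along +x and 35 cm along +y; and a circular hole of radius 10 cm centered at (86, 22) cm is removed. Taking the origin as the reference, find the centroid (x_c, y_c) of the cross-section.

rectangular body: A = 170 × 60 = 10200.00, centroid at (85.00, 30.00).
semicircular top: A = ½π·85² = 11349.00, centroid at (85.00, 96.08).
triangular fin: A = ½·30·35 = 525.00, centroid at (180.00, 11.67).
hole: A = −π·10² = -314.16, centroid at (86.00, 22.00).
ΣA = 21759.84 cm², ΣAx_c = 1899147.60 cm³, ΣAy_c = 1395570.37 cm³.
x_c = 1899147.60/21759.84 = 87.28 cm; y_c = 1395570.37/21759.84 = 64.14 cm.

x_c = 87.28 cm, y_c = 64.14 cm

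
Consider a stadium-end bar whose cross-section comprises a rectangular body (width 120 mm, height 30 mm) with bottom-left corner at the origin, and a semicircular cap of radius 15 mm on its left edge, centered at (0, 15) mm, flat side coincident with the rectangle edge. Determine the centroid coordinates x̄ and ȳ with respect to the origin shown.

rectangular body: A = 120 × 30 = 3600.00, centroid at (60.00, 15.00).
semicircular end: A = ½π·15² = 353.43, centroid at (-6.37, 15.00).
ΣA = 3953.43 mm², ΣAx̄ = 213750.00 mm³, ΣAȳ = 59301.44 mm³.
x̄ = 213750.00/3953.43 = 54.07 mm; ȳ = 59301.44/3953.43 = 15.00 mm.

x̄ = 54.07 mm, ȳ = 15.00 mm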